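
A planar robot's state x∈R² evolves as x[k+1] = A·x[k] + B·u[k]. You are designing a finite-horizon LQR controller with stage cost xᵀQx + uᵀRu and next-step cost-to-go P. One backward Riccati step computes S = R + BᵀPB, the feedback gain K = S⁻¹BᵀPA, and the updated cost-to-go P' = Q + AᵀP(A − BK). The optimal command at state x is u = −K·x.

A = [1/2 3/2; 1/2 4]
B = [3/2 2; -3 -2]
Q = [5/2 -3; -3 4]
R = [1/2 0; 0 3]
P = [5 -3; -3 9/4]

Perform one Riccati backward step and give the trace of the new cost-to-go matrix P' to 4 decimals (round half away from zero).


BᵀP = [16.5000 -11.2500; 16.0000 -10.5000]
S = R + BᵀPB = [1/2 0; 0 3] + [58.5000 55.5000; 55.5000 53.0000] = [59.0000 55.5000; 55.5000 56.0000]
BᵀPA = [2.6250 -20.2500; 2.7500 -18.0000]
K = S⁻¹·BᵀPA = [-0.0251 -0.6034; 0.0740 0.2765]
A−BK = [0.3897 1.8520; 0.5726 2.7430]
AᵀP(A−BK) = [0.1749 0.8233; 0.8233 4.0098]
P' = Q + AᵀP(A−BK) = [2.6749 -2.1767; -2.1767 8.0098]
tr(P') = 10.6847

10.6847


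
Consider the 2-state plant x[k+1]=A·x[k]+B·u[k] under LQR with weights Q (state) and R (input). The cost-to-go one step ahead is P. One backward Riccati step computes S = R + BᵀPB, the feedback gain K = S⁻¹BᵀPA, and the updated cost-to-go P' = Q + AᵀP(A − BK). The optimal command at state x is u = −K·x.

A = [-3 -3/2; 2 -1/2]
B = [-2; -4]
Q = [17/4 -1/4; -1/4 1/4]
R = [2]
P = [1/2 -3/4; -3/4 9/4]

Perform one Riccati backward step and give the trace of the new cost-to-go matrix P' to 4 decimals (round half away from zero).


BᵀP = [2.0000 -7.5000]
S = R + BᵀPB = [2] + [26.0000] = [28.0000]
BᵀPA = [-21.0000 0.7500]
K = S⁻¹·BᵀPA = [-0.7500 0.0268]
A−BK = [-4.5000 -1.4464; -1.0000 -0.3929]
AᵀP(A−BK) = [6.7500 1.6875; 1.6875 0.5424]
P' = Q + AᵀP(A−BK) = [11.0000 1.4375; 1.4375 0.7924]
tr(P') = 11.7924

11.7924


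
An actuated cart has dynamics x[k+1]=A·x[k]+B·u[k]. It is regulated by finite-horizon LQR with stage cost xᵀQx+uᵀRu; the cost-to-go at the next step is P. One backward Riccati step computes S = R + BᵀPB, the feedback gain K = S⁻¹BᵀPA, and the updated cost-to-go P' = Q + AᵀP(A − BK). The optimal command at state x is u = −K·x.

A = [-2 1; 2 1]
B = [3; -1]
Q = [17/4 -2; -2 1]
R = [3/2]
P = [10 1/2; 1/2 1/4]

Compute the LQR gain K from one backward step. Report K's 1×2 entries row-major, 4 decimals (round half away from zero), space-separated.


BᵀP = [29.5000 1.2500]
S = R + BᵀPB = [3/2] + [87.2500] = [88.7500]
BᵀPA = [-56.5000 30.7500]
K = S⁻¹·BᵀPA = [-0.6366 0.3465]
A−BK = [-0.0901 -0.0394; 1.3634 1.3465]
AᵀP(A−BK) = [1.0310 0.0761; 0.0761 0.5958]
P' = Q + AᵀP(A−BK) = [5.2810 -1.9239; -1.9239 1.5958]
tr(P') = 6.8768

-0.6366 0.3465


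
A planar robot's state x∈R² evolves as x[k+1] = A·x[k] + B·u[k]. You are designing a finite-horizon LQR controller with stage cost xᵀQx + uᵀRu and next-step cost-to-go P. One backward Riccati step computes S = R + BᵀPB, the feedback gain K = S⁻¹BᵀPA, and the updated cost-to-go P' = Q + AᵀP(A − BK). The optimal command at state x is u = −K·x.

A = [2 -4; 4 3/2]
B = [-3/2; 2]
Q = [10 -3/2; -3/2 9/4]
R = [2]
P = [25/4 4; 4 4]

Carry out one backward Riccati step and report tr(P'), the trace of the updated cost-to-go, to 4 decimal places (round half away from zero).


213.8702

BᵀP = [-1.3750 2.0000]
S = R + BᵀPB = [2] + [6.0625] = [8.0625]
BᵀPA = [5.2500 8.5000]
K = S⁻¹·BᵀPA = [0.6512 1.0543]
A−BK = [2.9767 -2.4186; 2.6977 -0.6085]
AᵀP(A−BK) = [149.5814 -83.5349; -83.5349 52.0388]
P' = Q + AᵀP(A−BK) = [159.5814 -85.0349; -85.0349 54.2888]
tr(P') = 213.8702


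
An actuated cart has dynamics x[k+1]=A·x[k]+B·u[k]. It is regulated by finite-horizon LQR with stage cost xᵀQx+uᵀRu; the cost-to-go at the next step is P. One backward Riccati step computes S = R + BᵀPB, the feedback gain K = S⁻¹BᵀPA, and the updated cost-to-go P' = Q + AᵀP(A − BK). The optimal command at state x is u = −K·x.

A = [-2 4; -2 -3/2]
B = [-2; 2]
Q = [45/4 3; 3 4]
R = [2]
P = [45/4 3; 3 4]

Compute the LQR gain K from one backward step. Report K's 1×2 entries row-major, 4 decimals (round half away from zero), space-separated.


0.7436 -1.7692

BᵀP = [-16.5000 2.0000]
S = R + BᵀPB = [2] + [37.0000] = [39.0000]
BᵀPA = [29.0000 -69.0000]
K = S⁻¹·BᵀPA = [0.7436 -1.7692]
A−BK = [-0.5128 0.4615; -3.4872 2.0385]
AᵀP(A−BK) = [63.4359 -41.6923; -41.6923 30.9231]
P' = Q + AᵀP(A−BK) = [74.6859 -38.6923; -38.6923 34.9231]
tr(P') = 109.6090


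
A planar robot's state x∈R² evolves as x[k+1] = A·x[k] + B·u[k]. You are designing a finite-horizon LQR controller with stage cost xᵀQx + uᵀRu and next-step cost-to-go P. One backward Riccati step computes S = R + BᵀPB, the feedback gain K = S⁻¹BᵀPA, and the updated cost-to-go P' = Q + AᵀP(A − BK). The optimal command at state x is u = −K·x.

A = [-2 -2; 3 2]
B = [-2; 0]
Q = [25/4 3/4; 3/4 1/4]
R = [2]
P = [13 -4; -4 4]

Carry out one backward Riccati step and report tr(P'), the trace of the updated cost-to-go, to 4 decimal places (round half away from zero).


BᵀP = [-26.0000 8.0000]
S = R + BᵀPB = [2] + [52.0000] = [54.0000]
BᵀPA = [76.0000 68.0000]
K = S⁻¹·BᵀPA = [1.4074 1.2593]
A−BK = [0.8148 0.5185; 3.0000 2.0000]
AᵀP(A−BK) = [29.0370 20.2963; 20.2963 14.3704]
P' = Q + AᵀP(A−BK) = [35.2870 21.0463; 21.0463 14.6204]
tr(P') = 49.9074

49.9074


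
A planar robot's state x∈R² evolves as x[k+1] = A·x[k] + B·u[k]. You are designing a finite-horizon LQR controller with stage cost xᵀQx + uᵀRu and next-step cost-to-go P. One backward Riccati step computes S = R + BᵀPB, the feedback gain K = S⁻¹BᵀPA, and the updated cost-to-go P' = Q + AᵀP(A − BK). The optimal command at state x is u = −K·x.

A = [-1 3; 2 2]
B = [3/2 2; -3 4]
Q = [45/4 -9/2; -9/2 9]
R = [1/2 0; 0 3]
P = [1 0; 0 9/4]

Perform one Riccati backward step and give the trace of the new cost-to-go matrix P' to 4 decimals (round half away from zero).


23.0539

BᵀP = [1.5000 -6.7500; 2.0000 9.0000]
S = R + BᵀPB = [1/2 0; 0 3] + [22.5000 -24.0000; -24.0000 40.0000] = [23.0000 -24.0000; -24.0000 43.0000]
BᵀPA = [-15.0000 -9.0000; 16.0000 24.0000]
K = S⁻¹·BᵀPA = [-0.6320 0.4576; 0.0194 0.8136]
A−BK = [-0.0908 0.6864; 0.0266 0.1186]
AᵀP(A−BK) = [0.2107 -0.1525; -0.1525 2.5932]
P' = Q + AᵀP(A−BK) = [11.4607 -4.6525; -4.6525 11.5932]
tr(P') = 23.0539


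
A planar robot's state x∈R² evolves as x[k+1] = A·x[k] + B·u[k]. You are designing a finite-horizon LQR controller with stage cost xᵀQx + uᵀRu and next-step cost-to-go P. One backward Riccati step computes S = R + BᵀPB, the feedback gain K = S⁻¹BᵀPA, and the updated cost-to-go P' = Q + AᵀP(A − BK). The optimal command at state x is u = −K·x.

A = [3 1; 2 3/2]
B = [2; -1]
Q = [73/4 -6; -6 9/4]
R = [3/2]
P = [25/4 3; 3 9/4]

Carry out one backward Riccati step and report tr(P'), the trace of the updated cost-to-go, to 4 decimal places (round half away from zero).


BᵀP = [9.5000 3.7500]
S = R + BᵀPB = [3/2] + [15.2500] = [16.7500]
BᵀPA = [36.0000 15.1250]
K = S⁻¹·BᵀPA = [2.1493 0.9030]
A−BK = [-1.2985 -0.8060; 4.1493 2.4030]
AᵀP(A−BK) = [23.8769 12.4925; 12.4925 6.6549]
P' = Q + AᵀP(A−BK) = [42.1269 6.4925; 6.4925 8.9049]
tr(P') = 51.0317

51.0317


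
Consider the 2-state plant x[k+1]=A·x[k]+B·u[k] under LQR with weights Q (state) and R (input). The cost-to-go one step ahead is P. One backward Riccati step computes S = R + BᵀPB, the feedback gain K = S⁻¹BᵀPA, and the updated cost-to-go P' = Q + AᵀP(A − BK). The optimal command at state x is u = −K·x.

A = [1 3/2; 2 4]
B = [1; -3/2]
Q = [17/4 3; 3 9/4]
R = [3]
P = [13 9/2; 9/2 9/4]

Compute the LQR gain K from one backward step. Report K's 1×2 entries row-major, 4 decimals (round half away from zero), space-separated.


BᵀP = [6.2500 1.1250]
S = R + BᵀPB = [3] + [4.5625] = [7.5625]
BᵀPA = [8.5000 13.8750]
K = S⁻¹·BᵀPA = [1.1240 1.8347]
A−BK = [-0.1240 -0.3347; 3.6860 6.7521]
AᵀP(A−BK) = [30.4463 53.4050; 53.4050 93.7934]
P' = Q + AᵀP(A−BK) = [34.6963 56.4050; 56.4050 96.0434]
tr(P') = 130.7397

1.1240 1.8347


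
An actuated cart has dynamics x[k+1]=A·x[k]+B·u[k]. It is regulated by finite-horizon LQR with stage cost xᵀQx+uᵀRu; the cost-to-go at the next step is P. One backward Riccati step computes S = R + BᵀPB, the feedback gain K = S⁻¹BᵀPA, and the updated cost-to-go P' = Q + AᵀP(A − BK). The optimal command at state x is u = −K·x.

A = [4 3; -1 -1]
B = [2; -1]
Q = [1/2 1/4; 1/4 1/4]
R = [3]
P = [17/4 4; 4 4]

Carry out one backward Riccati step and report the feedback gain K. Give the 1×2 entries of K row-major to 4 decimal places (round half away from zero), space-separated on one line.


1.7500 1.1875

BᵀP = [4.5000 4.0000]
S = R + BᵀPB = [3] + [5.0000] = [8.0000]
BᵀPA = [14.0000 9.5000]
K = S⁻¹·BᵀPA = [1.7500 1.1875]
A−BK = [0.5000 0.6250; 0.7500 0.1875]
AᵀP(A−BK) = [15.5000 10.3750; 10.3750 6.9688]
P' = Q + AᵀP(A−BK) = [16.0000 10.6250; 10.6250 7.2188]
tr(P') = 23.2188


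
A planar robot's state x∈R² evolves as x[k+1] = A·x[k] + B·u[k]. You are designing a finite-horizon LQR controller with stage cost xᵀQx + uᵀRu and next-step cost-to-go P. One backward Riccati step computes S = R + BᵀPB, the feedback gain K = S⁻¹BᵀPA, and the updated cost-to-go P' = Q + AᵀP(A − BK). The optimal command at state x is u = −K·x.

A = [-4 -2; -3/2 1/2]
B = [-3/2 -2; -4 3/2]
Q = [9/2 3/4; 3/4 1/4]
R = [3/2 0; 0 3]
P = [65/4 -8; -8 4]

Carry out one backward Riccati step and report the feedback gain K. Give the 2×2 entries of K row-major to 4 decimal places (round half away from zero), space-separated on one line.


0.0612 -0.1020 1.1704 0.7827

BᵀP = [7.6250 -4.0000; -44.5000 22.0000]
S = R + BᵀPB = [3/2 0; 0 3] + [4.5625 -21.2500; -21.2500 122.0000] = [6.0625 -21.2500; -21.2500 125.0000]
BᵀPA = [-24.5000 -17.2500; 145.0000 100.0000]
K = S⁻¹·BᵀPA = [0.0612 -0.1020; 1.1704 0.7827]
A−BK = [-1.5673 -0.5878; -3.0107 -1.0821]
AᵀP(A−BK) = [4.7908 3.0153; 3.0153 1.9745]
P' = Q + AᵀP(A−BK) = [9.2908 3.7653; 3.7653 2.2245]
tr(P') = 11.5153


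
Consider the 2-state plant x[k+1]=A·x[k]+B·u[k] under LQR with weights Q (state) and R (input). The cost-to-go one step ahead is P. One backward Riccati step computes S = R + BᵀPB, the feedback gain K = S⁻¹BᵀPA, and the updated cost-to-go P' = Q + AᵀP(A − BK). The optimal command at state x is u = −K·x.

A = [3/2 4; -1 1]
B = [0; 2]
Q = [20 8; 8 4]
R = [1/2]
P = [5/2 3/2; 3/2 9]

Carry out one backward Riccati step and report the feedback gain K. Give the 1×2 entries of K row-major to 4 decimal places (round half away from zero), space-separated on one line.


BᵀP = [3.0000 18.0000]
S = R + BᵀPB = [1/2] + [36.0000] = [36.5000]
BᵀPA = [-13.5000 30.0000]
K = S⁻¹·BᵀPA = [-0.3699 0.8219]
A−BK = [1.5000 4.0000; -0.2603 -0.6438]
AᵀP(A−BK) = [5.1318 13.3459; 13.3459 36.3425]
P' = Q + AᵀP(A−BK) = [25.1318 21.3459; 21.3459 40.3425]
tr(P') = 65.4743

-0.3699 0.8219


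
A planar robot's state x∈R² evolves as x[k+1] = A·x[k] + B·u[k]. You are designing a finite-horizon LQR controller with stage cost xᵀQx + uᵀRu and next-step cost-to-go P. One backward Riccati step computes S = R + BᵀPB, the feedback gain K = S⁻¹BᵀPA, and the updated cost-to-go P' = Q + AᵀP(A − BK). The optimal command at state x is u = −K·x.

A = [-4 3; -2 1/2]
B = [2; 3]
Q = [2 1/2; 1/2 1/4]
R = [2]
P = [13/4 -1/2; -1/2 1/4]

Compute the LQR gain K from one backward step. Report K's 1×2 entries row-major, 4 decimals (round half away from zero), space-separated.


BᵀP = [5.0000 -0.2500]
S = R + BᵀPB = [2] + [9.2500] = [11.2500]
BᵀPA = [-19.5000 14.8750]
K = S⁻¹·BᵀPA = [-1.7333 1.3222]
A−BK = [-0.5333 0.3556; 3.2000 -3.4667]
AᵀP(A−BK) = [11.2000 -9.4667; -9.4667 8.1444]
P' = Q + AᵀP(A−BK) = [13.2000 -8.9667; -8.9667 8.3944]
tr(P') = 21.5944

-1.7333 1.3222


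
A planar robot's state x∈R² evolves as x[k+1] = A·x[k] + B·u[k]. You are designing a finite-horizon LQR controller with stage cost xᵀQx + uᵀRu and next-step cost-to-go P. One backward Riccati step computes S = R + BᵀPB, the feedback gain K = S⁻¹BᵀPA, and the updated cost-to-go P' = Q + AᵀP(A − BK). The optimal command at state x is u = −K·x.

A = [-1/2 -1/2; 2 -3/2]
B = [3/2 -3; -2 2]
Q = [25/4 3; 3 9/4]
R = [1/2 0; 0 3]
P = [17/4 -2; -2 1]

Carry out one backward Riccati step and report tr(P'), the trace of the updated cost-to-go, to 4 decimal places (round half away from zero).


8.7808

BᵀP = [10.3750 -5.0000; -16.7500 8.0000]
S = R + BᵀPB = [1/2 0; 0 3] + [25.5625 -41.1250; -41.1250 66.2500] = [26.0625 -41.1250; -41.1250 69.2500]
BᵀPA = [-15.1875 2.3125; 24.3750 -3.6250]
K = S⁻¹·BᵀPA = [-0.4342 0.0974; 0.0941 0.0055]
A−BK = [0.4337 -0.6296; 0.9433 -1.3162]
AᵀP(A−BK) = [0.1736 -0.0922; -0.0922 0.1072]
P' = Q + AᵀP(A−BK) = [6.4236 2.9078; 2.9078 2.3572]
tr(P') = 8.7808


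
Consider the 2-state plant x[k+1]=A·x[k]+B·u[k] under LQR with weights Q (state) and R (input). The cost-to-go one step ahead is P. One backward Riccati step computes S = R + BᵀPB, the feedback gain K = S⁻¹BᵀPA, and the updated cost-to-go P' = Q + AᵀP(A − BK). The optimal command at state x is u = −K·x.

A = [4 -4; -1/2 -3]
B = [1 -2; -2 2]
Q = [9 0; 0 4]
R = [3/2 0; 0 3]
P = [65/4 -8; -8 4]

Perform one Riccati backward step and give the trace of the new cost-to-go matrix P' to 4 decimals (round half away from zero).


19.4137

BᵀP = [32.2500 -16.0000; -48.5000 24.0000]
S = R + BᵀPB = [3/2 0; 0 3] + [64.2500 -96.5000; -96.5000 145.0000] = [65.7500 -96.5000; -96.5000 148.0000]
BᵀPA = [137.0000 -81.0000; -206.0000 122.0000]
K = S⁻¹·BᵀPA = [0.9481 -0.5134; -0.7737 0.4896]
A−BK = [1.5045 -2.5075; 2.9436 -5.0060]
AᵀP(A−BK) = [3.7272 -2.8119; -2.8119 2.6866]
P' = Q + AᵀP(A−BK) = [12.7272 -2.8119; -2.8119 6.6866]
tr(P') = 19.4137


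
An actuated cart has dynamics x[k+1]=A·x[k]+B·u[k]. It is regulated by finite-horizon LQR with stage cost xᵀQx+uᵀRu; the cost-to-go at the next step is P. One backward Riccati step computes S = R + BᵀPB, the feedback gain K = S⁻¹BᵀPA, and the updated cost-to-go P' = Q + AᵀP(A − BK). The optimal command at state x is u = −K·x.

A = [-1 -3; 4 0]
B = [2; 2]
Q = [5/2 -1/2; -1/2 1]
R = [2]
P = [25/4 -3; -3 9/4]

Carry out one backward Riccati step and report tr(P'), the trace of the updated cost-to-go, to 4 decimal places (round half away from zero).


BᵀP = [6.5000 -1.5000]
S = R + BᵀPB = [2] + [10.0000] = [12.0000]
BᵀPA = [-12.5000 -19.5000]
K = S⁻¹·BᵀPA = [-1.0417 -1.6250]
A−BK = [1.0833 0.2500; 6.0833 3.2500]
AᵀP(A−BK) = [53.2292 34.4375; 34.4375 24.5625]
P' = Q + AᵀP(A−BK) = [55.7292 33.9375; 33.9375 25.5625]
tr(P') = 81.2917

81.2917


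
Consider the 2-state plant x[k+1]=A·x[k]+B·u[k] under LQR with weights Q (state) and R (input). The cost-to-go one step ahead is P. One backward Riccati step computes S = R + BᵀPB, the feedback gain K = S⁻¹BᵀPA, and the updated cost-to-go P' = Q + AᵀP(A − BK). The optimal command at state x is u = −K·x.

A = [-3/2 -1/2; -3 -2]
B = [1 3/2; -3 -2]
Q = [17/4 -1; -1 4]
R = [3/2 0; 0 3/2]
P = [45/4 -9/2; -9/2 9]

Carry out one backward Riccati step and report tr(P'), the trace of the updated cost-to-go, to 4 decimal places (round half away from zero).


BᵀP = [24.7500 -31.5000; 25.8750 -24.7500]
S = R + BᵀPB = [3/2 0; 0 3/2] + [119.2500 100.1250; 100.1250 88.3125] = [120.7500 100.1250; 100.1250 89.8125]
BᵀPA = [57.3750 50.6250; 35.4375 36.5625]
K = S⁻¹·BᵀPA = [1.9575 1.0806; -1.7877 -0.7976]
A−BK = [-0.7760 -0.3842; -0.7029 -0.3533]
AᵀP(A−BK) = [16.8530 8.4520; 8.4520 4.2684]
P' = Q + AᵀP(A−BK) = [21.1030 7.4520; 7.4520 8.2684]
tr(P') = 29.3714

29.3714


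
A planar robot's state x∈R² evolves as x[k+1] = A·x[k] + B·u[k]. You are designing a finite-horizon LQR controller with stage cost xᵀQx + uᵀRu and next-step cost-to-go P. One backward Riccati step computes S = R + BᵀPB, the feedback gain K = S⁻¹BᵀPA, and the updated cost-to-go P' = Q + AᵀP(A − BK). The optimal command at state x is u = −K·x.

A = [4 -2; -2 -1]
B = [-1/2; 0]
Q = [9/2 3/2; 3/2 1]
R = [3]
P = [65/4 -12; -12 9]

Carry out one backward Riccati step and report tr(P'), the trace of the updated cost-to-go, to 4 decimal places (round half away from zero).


BᵀP = [-8.1250 6.0000]
S = R + BᵀPB = [3] + [4.0625] = [7.0625]
BᵀPA = [-44.5000 10.2500]
K = S⁻¹·BᵀPA = [-6.3009 1.4513]
A−BK = [0.8496 -1.2743; -2.0000 -1.0000]
AᵀP(A−BK) = [207.6106 -47.4159; -47.4159 11.1239]
P' = Q + AᵀP(A−BK) = [212.1106 -45.9159; -45.9159 12.1239]
tr(P') = 224.2345

224.2345


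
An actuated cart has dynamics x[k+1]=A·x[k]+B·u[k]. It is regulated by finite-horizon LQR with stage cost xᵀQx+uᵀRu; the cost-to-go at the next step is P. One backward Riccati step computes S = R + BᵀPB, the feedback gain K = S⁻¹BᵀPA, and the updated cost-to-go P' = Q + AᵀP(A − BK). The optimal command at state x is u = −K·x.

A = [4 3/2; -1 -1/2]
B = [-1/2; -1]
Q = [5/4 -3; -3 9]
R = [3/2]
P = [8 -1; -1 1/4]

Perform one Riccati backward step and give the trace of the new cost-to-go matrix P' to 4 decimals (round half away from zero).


BᵀP = [-3.0000 0.2500]
S = R + BᵀPB = [3/2] + [1.2500] = [2.7500]
BᵀPA = [-12.2500 -4.6250]
K = S⁻¹·BᵀPA = [-4.4545 -1.6818]
A−BK = [1.7727 0.6591; -5.4545 -2.1818]
AᵀP(A−BK) = [81.6818 31.0227; 31.0227 11.7841]
P' = Q + AᵀP(A−BK) = [82.9318 28.0227; 28.0227 20.7841]
tr(P') = 103.7159

103.7159


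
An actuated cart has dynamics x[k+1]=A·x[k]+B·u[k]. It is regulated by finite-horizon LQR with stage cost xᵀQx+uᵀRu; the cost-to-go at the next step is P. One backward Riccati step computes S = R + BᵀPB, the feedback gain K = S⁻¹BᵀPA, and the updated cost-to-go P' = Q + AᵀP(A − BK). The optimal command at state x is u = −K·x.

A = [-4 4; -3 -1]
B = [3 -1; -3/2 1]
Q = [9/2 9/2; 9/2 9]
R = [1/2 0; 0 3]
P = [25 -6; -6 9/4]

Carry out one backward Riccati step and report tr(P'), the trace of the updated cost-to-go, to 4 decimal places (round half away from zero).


30.7956

BᵀP = [84.0000 -21.3750; -31.0000 8.2500]
S = R + BᵀPB = [1/2 0; 0 3] + [284.0625 -105.3750; -105.3750 39.2500] = [284.5625 -105.3750; -105.3750 42.2500]
BᵀPA = [-271.8750 357.3750; 99.2500 -132.2500]
K = S⁻¹·BᵀPA = [-1.1190 1.2660; -0.4418 0.0272]
A−BK = [-1.0848 0.2294; -4.2367 0.8717]
AᵀP(A−BK) = [15.8664 -3.7701; -3.7701 1.4292]
P' = Q + AᵀP(A−BK) = [20.3664 0.7299; 0.7299 10.4292]
tr(P') = 30.7956


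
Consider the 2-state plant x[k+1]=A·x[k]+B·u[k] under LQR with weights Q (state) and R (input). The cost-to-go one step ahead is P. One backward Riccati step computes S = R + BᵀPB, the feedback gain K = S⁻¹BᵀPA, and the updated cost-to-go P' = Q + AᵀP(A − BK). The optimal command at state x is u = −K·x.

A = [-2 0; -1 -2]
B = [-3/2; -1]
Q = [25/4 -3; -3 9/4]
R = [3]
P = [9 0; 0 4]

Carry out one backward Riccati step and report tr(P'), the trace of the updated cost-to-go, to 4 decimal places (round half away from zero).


26.8853

BᵀP = [-13.5000 -4.0000]
S = R + BᵀPB = [3] + [24.2500] = [27.2500]
BᵀPA = [31.0000 8.0000]
K = S⁻¹·BᵀPA = [1.1376 0.2936]
A−BK = [-0.2936 0.4404; 0.1376 -1.7064]
AᵀP(A−BK) = [4.7339 -1.1009; -1.1009 13.6514]
P' = Q + AᵀP(A−BK) = [10.9839 -4.1009; -4.1009 15.9014]
tr(P') = 26.8853


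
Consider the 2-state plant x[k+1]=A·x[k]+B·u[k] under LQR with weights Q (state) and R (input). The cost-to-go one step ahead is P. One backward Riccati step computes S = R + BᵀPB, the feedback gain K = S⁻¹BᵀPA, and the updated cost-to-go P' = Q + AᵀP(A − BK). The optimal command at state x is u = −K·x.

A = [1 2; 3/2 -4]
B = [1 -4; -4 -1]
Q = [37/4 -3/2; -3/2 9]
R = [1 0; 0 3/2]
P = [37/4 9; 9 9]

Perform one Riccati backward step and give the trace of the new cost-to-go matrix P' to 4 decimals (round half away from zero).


BᵀP = [-26.7500 -27.0000; -46.0000 -45.0000]
S = R + BᵀPB = [1 0; 0 3/2] + [81.2500 134.0000; 134.0000 229.0000] = [82.2500 134.0000; 134.0000 230.5000]
BᵀPA = [-67.2500 54.5000; -113.5000 88.0000]
K = S⁻¹·BᵀPA = [-0.2914 0.7682; -0.3230 -0.0648]
A−BK = [-0.0007 0.9724; 0.0115 -0.9919]
AᵀP(A−BK) = [0.2425 -0.1945; -0.1945 0.8363]
P' = Q + AᵀP(A−BK) = [9.4925 -1.6945; -1.6945 9.8363]
tr(P') = 19.3288

19.3288


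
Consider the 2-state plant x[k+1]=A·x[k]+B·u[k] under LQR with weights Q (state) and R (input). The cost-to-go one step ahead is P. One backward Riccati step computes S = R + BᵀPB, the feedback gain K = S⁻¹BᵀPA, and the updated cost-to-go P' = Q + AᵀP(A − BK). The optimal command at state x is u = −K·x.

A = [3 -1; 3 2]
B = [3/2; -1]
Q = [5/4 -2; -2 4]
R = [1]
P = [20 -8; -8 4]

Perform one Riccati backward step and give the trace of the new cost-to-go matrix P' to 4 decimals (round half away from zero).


20.1689

BᵀP = [38.0000 -16.0000]
S = R + BᵀPB = [1] + [73.0000] = [74.0000]
BᵀPA = [66.0000 -70.0000]
K = S⁻¹·BᵀPA = [0.8919 -0.9459]
A−BK = [1.6622 0.4189; 3.8919 1.0541]
AᵀP(A−BK) = [13.1351 2.4324; 2.4324 1.7838]
P' = Q + AᵀP(A−BK) = [14.3851 0.4324; 0.4324 5.7838]
tr(P') = 20.1689


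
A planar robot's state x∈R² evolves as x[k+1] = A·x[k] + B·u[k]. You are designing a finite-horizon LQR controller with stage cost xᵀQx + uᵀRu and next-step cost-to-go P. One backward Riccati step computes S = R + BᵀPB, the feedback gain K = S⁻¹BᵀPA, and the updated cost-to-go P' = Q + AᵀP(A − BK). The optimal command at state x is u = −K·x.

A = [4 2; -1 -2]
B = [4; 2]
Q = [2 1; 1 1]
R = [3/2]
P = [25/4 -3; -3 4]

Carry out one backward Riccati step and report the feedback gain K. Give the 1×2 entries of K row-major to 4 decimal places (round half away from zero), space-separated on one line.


BᵀP = [19.0000 -4.0000]
S = R + BᵀPB = [3/2] + [68.0000] = [69.5000]
BᵀPA = [80.0000 46.0000]
K = S⁻¹·BᵀPA = [1.1511 0.6619]
A−BK = [-0.6043 -0.6475; -3.3022 -3.3237]
AᵀP(A−BK) = [35.9137 35.0504; 35.0504 34.5540]
P' = Q + AᵀP(A−BK) = [37.9137 36.0504; 36.0504 35.5540]
tr(P') = 73.4676

1.1511 0.6619


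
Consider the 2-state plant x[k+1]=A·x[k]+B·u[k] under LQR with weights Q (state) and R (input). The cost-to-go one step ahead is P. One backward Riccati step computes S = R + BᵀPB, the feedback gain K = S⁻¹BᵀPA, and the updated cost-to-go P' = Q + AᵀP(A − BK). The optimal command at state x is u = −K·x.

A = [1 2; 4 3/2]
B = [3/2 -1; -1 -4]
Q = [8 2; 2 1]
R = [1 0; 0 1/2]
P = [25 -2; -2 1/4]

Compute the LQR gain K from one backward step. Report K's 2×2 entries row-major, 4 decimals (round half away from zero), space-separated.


BᵀP = [39.5000 -3.2500; -17.0000 1.0000]
S = R + BᵀPB = [1 0; 0 1/2] + [62.5000 -26.5000; -26.5000 13.0000] = [63.5000 -26.5000; -26.5000 13.5000]
BᵀPA = [26.5000 74.1250; -13.0000 -32.5000]
K = S⁻¹·BᵀPA = [0.0855 0.8996; -0.7952 -0.6415]
A−BK = [0.0766 0.0091; 0.9048 -0.1665]
AᵀP(A−BK) = [0.3976 0.3208; 0.3208 1.0301]
P' = Q + AᵀP(A−BK) = [8.3976 2.3208; 2.3208 2.0301]
tr(P') = 10.4277

0.0855 0.8996 -0.7952 -0.6415


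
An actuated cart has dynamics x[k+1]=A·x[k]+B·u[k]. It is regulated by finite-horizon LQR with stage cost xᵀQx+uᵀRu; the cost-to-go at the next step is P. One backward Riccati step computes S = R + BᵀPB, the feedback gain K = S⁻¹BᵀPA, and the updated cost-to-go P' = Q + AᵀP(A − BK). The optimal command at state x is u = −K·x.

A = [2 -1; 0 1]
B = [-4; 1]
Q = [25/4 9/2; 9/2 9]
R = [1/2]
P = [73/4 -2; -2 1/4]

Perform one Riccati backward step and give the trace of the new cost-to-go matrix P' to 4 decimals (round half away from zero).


15.4283

BᵀP = [-75.0000 8.2500]
S = R + BᵀPB = [1/2] + [308.2500] = [308.7500]
BᵀPA = [-150.0000 83.2500]
K = S⁻¹·BᵀPA = [-0.4858 0.2696]
A−BK = [0.0567 0.0785; 0.4858 0.7304]
AᵀP(A−BK) = [0.1255 -0.0547; -0.0547 0.0528]
P' = Q + AᵀP(A−BK) = [6.3755 4.4453; 4.4453 9.0528]
tr(P') = 15.4283


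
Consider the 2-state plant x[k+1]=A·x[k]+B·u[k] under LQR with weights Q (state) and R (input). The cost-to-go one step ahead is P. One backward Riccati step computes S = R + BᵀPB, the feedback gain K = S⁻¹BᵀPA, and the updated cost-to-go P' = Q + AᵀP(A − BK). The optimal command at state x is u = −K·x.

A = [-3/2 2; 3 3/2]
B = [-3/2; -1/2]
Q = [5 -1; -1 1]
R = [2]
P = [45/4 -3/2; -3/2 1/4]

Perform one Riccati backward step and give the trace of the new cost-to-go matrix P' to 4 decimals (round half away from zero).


BᵀP = [-16.1250 2.1250]
S = R + BᵀPB = [2] + [23.1250] = [25.1250]
BᵀPA = [30.5625 -29.0625]
K = S⁻¹·BᵀPA = [1.2164 -1.1567]
A−BK = [0.3246 0.2649; 3.6082 0.9216]
AᵀP(A−BK) = [3.8857 -2.8979; -2.8979 2.9454]
P' = Q + AᵀP(A−BK) = [8.8857 -3.8979; -3.8979 3.9454]
tr(P') = 12.8312

12.8312


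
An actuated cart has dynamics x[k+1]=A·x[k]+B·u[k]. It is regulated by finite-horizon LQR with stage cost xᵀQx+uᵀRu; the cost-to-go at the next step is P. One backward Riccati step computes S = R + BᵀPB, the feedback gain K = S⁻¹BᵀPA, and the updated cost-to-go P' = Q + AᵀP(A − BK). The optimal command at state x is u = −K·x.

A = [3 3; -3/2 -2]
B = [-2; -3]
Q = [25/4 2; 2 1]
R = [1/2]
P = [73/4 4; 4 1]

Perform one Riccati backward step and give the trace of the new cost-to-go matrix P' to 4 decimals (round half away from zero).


BᵀP = [-48.5000 -11.0000]
S = R + BᵀPB = [1/2] + [130.0000] = [130.5000]
BᵀPA = [-129.0000 -123.5000]
K = S⁻¹·BᵀPA = [-0.9885 -0.9464]
A−BK = [1.0230 1.1073; -4.4655 -4.8391]
AᵀP(A−BK) = [2.9828 3.1695; 3.1695 3.3745]
P' = Q + AᵀP(A−BK) = [9.2328 5.1695; 5.1695 4.3745]
tr(P') = 13.6073

13.6073


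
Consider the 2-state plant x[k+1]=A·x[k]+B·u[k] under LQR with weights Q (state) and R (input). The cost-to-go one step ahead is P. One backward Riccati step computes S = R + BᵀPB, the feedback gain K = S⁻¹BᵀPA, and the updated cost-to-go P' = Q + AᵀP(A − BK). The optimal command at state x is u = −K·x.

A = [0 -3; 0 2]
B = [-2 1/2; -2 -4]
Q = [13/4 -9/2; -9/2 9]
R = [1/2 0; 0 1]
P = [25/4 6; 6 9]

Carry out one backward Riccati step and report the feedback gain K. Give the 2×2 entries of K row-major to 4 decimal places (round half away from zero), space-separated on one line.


0.0000 1.1147 0.0000 -1.0075

BᵀP = [-24.5000 -30.0000; -20.8750 -33.0000]
S = R + BᵀPB = [1/2 0; 0 1] + [109.0000 107.7500; 107.7500 121.5625] = [109.5000 107.7500; 107.7500 122.5625]
BᵀPA = [0.0000 13.5000; 0.0000 -3.3750]
K = S⁻¹·BᵀPA = [0.0000 1.1147; 0.0000 -1.0075]
A−BK = [0.0000 -0.2668; 0.0000 0.1993]
AᵀP(A−BK) = [0.0000 0.0000; 0.0000 1.8007]
P' = Q + AᵀP(A−BK) = [3.2500 -4.5000; -4.5000 10.8007]
tr(P') = 14.0507


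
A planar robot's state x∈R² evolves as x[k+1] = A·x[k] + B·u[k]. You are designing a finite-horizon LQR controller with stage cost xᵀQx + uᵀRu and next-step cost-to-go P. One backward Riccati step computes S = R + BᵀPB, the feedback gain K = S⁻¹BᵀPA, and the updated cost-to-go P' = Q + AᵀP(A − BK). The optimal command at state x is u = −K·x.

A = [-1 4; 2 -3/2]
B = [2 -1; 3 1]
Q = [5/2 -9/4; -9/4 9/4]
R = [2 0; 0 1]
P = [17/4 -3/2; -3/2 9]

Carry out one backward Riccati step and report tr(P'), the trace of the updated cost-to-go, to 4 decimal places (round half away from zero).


BᵀP = [4.0000 24.0000; -5.7500 10.5000]
S = R + BᵀPB = [2 0; 0 1] + [80.0000 20.0000; 20.0000 16.2500] = [82.0000 20.0000; 20.0000 17.2500]
BᵀPA = [44.0000 -20.0000; 26.7500 -38.7500]
K = S⁻¹·BᵀPA = [0.2208 0.4239; 1.2947 -2.7378]
A−BK = [-0.1469 0.4145; 0.0429 -0.0338]
AᵀP(A−BK) = [1.9009 -3.6634; -3.6634 8.6373]
P' = Q + AᵀP(A−BK) = [4.4009 -5.9134; -5.9134 10.8873]
tr(P') = 15.2882

15.2882


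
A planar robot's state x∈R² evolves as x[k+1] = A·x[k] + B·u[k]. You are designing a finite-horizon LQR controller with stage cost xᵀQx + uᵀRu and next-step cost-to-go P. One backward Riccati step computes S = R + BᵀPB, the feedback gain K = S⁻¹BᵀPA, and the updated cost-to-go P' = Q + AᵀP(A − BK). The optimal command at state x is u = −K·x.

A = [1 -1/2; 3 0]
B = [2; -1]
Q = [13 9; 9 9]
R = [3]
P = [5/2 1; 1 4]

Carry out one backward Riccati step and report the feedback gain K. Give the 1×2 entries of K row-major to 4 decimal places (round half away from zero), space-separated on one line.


BᵀP = [4.0000 -2.0000]
S = R + BᵀPB = [3] + [10.0000] = [13.0000]
BᵀPA = [-2.0000 -2.0000]
K = S⁻¹·BᵀPA = [-0.1538 -0.1538]
A−BK = [1.3077 -0.1923; 2.8462 -0.1538]
AᵀP(A−BK) = [44.1923 -3.0577; -3.0577 0.3173]
P' = Q + AᵀP(A−BK) = [57.1923 5.9423; 5.9423 9.3173]
tr(P') = 66.5096

-0.1538 -0.1538


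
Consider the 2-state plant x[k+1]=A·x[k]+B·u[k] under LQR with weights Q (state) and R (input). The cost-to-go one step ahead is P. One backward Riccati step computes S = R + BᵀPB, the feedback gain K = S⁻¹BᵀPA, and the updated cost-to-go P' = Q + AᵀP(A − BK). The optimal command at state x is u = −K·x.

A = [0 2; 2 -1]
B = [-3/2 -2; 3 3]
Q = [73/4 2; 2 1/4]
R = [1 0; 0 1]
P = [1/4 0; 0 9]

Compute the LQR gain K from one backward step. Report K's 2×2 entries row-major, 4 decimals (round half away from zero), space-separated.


BᵀP = [-0.3750 27.0000; -0.5000 27.0000]
S = R + BᵀPB = [1 0; 0 1] + [81.5625 81.7500; 81.7500 82.0000] = [82.5625 81.7500; 81.7500 83.0000]
BᵀPA = [54.0000 -27.7500; 54.0000 -28.0000]
K = S⁻¹·BᵀPA = [0.3979 -0.0840; 0.2587 -0.2546]
A−BK = [1.1142 1.3648; 0.0302 0.0158]
AᵀP(A−BK) = [0.5438 0.2852; 0.2852 0.5398]
P' = Q + AᵀP(A−BK) = [18.7938 2.2852; 2.2852 0.7898]
tr(P') = 19.5836

0.3979 -0.0840 0.2587 -0.2546


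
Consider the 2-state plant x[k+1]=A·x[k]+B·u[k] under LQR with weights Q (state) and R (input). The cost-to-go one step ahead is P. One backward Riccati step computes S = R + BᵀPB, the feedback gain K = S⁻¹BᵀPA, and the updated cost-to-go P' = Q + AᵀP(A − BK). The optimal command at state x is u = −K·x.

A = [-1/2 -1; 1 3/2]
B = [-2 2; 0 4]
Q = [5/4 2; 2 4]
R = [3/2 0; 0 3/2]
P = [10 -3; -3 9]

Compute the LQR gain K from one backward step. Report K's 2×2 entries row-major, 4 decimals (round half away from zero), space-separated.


BᵀP = [-20.0000 6.0000; 8.0000 30.0000]
S = R + BᵀPB = [3/2 0; 0 3/2] + [40.0000 -16.0000; -16.0000 136.0000] = [41.5000 -16.0000; -16.0000 137.5000]
BᵀPA = [16.0000 29.0000; 26.0000 37.0000]
K = S⁻¹·BᵀPA = [0.4800 0.8402; 0.2449 0.3669]
A−BK = [-0.0299 -0.0533; 0.0202 0.0325]
AᵀP(A−BK) = [0.4518 0.7678; 0.7678 1.3092]
P' = Q + AᵀP(A−BK) = [1.7018 2.7678; 2.7678 5.3092]
tr(P') = 7.0110

0.4800 0.8402 0.2449 0.3669


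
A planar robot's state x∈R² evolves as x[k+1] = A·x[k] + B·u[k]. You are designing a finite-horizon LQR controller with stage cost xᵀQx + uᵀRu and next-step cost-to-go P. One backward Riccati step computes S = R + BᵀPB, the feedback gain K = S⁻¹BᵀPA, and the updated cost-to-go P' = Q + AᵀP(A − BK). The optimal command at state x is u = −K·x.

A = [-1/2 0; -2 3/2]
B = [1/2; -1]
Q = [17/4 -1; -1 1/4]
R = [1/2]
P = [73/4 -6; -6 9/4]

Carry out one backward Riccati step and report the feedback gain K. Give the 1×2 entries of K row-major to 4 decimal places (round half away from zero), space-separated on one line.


0.2207 -0.5915

BᵀP = [15.1250 -5.2500]
S = R + BᵀPB = [1/2] + [12.8125] = [13.3125]
BᵀPA = [2.9375 -7.8750]
K = S⁻¹·BᵀPA = [0.2207 -0.5915]
A−BK = [-0.6103 0.2958; -1.7793 0.9085]
AᵀP(A−BK) = [0.9143 -0.5123; -0.5123 0.4040]
P' = Q + AᵀP(A−BK) = [5.1643 -1.5123; -1.5123 0.6540]
tr(P') = 5.8184


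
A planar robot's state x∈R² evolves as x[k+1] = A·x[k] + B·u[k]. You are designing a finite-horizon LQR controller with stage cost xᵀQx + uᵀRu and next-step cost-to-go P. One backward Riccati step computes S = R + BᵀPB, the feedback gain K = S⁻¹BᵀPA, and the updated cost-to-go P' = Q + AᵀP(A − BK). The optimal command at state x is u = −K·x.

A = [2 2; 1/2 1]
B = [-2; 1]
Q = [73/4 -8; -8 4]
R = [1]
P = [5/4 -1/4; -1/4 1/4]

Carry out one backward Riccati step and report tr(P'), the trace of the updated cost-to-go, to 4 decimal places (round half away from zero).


24.3276

BᵀP = [-2.7500 0.7500]
S = R + BᵀPB = [1] + [6.2500] = [7.2500]
BᵀPA = [-5.1250 -4.7500]
K = S⁻¹·BᵀPA = [-0.7069 -0.6552]
A−BK = [0.5862 0.6897; 1.2069 1.6552]
AᵀP(A−BK) = [0.9397 1.0172; 1.0172 1.1379]
P' = Q + AᵀP(A−BK) = [19.1897 -6.9828; -6.9828 5.1379]
tr(P') = 24.3276


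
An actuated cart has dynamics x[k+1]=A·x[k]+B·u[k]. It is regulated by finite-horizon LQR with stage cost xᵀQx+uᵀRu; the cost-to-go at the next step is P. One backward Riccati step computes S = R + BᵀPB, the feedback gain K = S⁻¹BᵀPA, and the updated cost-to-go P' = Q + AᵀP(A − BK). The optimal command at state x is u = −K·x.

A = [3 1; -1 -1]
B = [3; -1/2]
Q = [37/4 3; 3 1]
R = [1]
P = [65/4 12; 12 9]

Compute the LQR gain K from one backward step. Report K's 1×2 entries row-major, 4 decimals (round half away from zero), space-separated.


BᵀP = [42.7500 31.5000]
S = R + BᵀPB = [1] + [112.5000] = [113.5000]
BᵀPA = [96.7500 11.2500]
K = S⁻¹·BᵀPA = [0.8524 0.0991]
A−BK = [0.4427 0.7026; -0.5738 -0.9504]
AᵀP(A−BK) = [0.7781 0.1602; 0.1602 0.1349]
P' = Q + AᵀP(A−BK) = [10.0281 3.1602; 3.1602 1.1349]
tr(P') = 11.1630

0.8524 0.0991


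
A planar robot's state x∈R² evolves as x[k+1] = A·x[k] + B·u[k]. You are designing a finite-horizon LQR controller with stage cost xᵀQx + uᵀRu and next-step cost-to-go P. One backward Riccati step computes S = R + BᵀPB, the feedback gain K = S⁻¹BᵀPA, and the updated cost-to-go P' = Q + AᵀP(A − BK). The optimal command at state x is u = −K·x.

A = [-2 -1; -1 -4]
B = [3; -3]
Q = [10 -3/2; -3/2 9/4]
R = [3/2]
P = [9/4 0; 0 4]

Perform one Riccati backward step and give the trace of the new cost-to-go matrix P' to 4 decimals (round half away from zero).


61.9968

BᵀP = [6.7500 -12.0000]
S = R + BᵀPB = [3/2] + [56.2500] = [57.7500]
BᵀPA = [-1.5000 41.2500]
K = S⁻¹·BᵀPA = [-0.0260 0.7143]
A−BK = [-1.9221 -3.1429; -1.0779 -1.8571]
AᵀP(A−BK) = [12.9610 21.5714; 21.5714 36.7857]
P' = Q + AᵀP(A−BK) = [22.9610 20.0714; 20.0714 39.0357]
tr(P') = 61.9968


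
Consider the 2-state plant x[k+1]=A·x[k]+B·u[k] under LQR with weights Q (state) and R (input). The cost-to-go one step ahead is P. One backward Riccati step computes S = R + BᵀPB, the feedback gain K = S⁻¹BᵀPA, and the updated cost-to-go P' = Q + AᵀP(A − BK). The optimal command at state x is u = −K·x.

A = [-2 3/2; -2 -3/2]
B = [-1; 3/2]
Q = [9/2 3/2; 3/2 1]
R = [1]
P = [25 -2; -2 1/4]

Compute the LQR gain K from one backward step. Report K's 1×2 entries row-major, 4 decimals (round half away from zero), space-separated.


1.5739 -1.3992

BᵀP = [-28.0000 2.3750]
S = R + BᵀPB = [1] + [31.5625] = [32.5625]
BᵀPA = [51.2500 -45.5625]
K = S⁻¹·BᵀPA = [1.5739 -1.3992]
A−BK = [-0.4261 0.1008; -4.3608 0.5988]
AᵀP(A−BK) = [4.3378 -2.5393; -2.5393 2.0600]
P' = Q + AᵀP(A−BK) = [8.8378 -1.0393; -1.0393 3.0600]
tr(P') = 11.8978


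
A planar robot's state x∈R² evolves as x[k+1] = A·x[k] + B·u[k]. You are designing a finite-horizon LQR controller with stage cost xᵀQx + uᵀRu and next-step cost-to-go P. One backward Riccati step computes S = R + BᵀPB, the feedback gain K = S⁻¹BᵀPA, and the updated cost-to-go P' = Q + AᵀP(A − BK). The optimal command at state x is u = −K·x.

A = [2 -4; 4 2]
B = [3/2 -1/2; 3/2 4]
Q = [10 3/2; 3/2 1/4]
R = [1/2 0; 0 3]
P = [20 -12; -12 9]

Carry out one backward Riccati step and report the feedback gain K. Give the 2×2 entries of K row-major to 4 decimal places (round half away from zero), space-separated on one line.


BᵀP = [12.0000 -4.5000; -58.0000 42.0000]
S = R + BᵀPB = [1/2 0; 0 3] + [11.2500 -24.0000; -24.0000 197.0000] = [11.7500 -24.0000; -24.0000 200.0000]
BᵀPA = [6.0000 -57.0000; 52.0000 316.0000]
K = S⁻¹·BᵀPA = [1.3799 -2.1511; 0.4256 1.3219]
A−BK = [0.1429 -0.1125; 0.2277 -0.0609]
AᵀP(A−BK) = [1.5896 0.1691; 0.1691 7.6776]
P' = Q + AᵀP(A−BK) = [11.5896 1.6691; 1.6691 7.9276]
tr(P') = 19.5172

1.3799 -2.1511 0.4256 1.3219


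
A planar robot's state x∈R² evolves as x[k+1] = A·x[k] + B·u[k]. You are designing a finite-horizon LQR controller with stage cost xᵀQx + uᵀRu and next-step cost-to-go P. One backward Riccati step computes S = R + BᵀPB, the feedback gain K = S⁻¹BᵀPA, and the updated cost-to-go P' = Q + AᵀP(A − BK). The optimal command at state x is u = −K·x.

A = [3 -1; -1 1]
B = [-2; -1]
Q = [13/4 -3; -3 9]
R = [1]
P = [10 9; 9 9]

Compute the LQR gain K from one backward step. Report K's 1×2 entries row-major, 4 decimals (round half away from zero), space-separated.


BᵀP = [-29.0000 -27.0000]
S = R + BᵀPB = [1] + [85.0000] = [86.0000]
BᵀPA = [-60.0000 2.0000]
K = S⁻¹·BᵀPA = [-0.6977 0.0233]
A−BK = [1.6047 -0.9535; -1.6977 1.0233]
AᵀP(A−BK) = [3.1395 -1.6047; -1.6047 0.9535]
P' = Q + AᵀP(A−BK) = [6.3895 -4.6047; -4.6047 9.9535]
tr(P') = 16.3430

-0.6977 0.0233


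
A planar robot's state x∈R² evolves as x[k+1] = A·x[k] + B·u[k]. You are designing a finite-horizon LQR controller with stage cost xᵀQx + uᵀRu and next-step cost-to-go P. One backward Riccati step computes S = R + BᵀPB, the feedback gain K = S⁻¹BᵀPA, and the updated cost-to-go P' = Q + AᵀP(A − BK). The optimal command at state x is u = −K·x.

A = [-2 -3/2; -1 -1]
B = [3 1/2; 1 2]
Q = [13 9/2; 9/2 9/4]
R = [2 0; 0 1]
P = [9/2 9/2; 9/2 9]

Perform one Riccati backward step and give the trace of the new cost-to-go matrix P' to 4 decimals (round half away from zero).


BᵀP = [18.0000 22.5000; 11.2500 20.2500]
S = R + BᵀPB = [2 0; 0 1] + [76.5000 54.0000; 54.0000 46.1250] = [78.5000 54.0000; 54.0000 47.1250]
BᵀPA = [-58.5000 -49.5000; -42.7500 -37.1250]
K = S⁻¹·BᵀPA = [-0.5723 -0.4187; -0.2513 -0.3081]
A−BK = [-0.1573 -0.0900; 0.0750 0.0348]
AᵀP(A−BK) = [0.7741 0.5888; 0.5888 0.4646]
P' = Q + AᵀP(A−BK) = [13.7741 5.0888; 5.0888 2.7146]
tr(P') = 16.4887

16.4887


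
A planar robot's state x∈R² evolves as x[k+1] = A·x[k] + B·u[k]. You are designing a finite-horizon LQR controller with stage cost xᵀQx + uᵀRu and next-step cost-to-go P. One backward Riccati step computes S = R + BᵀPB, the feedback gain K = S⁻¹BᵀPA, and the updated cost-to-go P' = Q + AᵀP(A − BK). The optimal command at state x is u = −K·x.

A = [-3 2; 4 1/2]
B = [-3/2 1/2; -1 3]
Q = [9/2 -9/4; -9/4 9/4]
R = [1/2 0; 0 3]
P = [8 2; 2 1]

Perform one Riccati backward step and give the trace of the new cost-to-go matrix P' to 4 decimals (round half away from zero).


16.2349

BᵀP = [-14.0000 -4.0000; 10.0000 4.0000]
S = R + BᵀPB = [1/2 0; 0 3] + [25.0000 -19.0000; -19.0000 17.0000] = [25.5000 -19.0000; -19.0000 20.0000]
BᵀPA = [26.0000 -30.0000; -14.0000 22.0000]
K = S⁻¹·BᵀPA = [1.7047 -1.2215; 0.9195 -0.0604]
A−BK = [-0.9027 0.1980; 2.9463 -0.5403]
AᵀP(A−BK) = [8.5503 -2.0872; -2.0872 0.9346]
P' = Q + AᵀP(A−BK) = [13.0503 -4.3372; -4.3372 3.1846]
tr(P') = 16.2349


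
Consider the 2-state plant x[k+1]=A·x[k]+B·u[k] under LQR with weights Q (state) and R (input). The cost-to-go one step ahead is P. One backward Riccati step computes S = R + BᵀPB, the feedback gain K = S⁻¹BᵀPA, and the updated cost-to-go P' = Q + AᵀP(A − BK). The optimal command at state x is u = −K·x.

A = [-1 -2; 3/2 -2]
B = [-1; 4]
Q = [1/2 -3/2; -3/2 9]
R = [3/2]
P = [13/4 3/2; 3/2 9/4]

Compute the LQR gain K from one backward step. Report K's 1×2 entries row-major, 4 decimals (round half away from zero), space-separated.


0.2957 -0.7130

BᵀP = [2.7500 7.5000]
S = R + BᵀPB = [3/2] + [27.2500] = [28.7500]
BᵀPA = [8.5000 -20.5000]
K = S⁻¹·BᵀPA = [0.2957 -0.7130]
A−BK = [-0.7043 -2.7130; 0.3174 0.8522]
AᵀP(A−BK) = [1.2995 4.3109; 4.3109 19.3826]
P' = Q + AᵀP(A−BK) = [1.7995 2.8109; 2.8109 28.3826]
tr(P') = 30.1821
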